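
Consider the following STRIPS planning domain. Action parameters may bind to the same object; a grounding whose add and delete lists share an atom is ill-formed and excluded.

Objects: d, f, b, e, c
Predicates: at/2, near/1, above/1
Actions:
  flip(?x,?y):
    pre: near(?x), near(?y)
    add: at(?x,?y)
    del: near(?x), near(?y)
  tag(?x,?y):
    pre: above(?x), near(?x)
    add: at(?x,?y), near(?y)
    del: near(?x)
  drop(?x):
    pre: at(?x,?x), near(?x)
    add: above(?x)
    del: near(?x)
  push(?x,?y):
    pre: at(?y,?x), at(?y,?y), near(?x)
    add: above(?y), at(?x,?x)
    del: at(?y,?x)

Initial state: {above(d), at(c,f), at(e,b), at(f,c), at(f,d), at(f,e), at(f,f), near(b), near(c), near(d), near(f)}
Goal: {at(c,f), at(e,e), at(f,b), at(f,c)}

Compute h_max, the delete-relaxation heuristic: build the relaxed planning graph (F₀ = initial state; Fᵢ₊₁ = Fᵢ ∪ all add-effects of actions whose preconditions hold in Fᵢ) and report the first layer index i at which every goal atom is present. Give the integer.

F0 = init (11 atoms)
F1 = F0 ∪ {above(f), at(b,b), at(b,c), at(b,d), at(b,f), at(c,b), at(c,c), at(c,d), at(d,b), at(d,c), at(d,d), at(d,e), at(d,f), at(f,b), near(e)}  (26 atoms)
F2 = F1 ∪ {above(b), above(c), at(b,e), at(c,e), at(e,c), at(e,d), at(e,e), at(e,f)}  (34 atoms)
goal ⊆ F2  ⇒  h_max = 2

2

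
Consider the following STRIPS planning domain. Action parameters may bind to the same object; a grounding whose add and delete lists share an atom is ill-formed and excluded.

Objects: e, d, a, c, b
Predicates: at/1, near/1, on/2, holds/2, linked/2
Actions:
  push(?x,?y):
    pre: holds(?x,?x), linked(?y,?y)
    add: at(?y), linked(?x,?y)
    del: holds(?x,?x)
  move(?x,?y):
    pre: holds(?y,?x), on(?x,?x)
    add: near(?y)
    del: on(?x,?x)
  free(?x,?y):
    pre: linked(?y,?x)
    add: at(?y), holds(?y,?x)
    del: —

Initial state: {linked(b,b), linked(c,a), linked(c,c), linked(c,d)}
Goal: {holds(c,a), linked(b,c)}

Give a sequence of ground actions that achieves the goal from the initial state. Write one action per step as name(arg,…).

free(a,c); free(b,b); push(b,c)

1. free(a,c)  →  {at(c), holds(c,a), linked(b,b), linked(c,a), linked(c,c), linked(c,d)}
2. free(b,b)  →  {at(b), at(c), holds(b,b), holds(c,a), linked(b,b), linked(c,a), linked(c,c), linked(c,d)}
3. push(b,c)  →  {at(b), at(c), holds(c,a), linked(b,b), linked(b,c), linked(c,a), linked(c,c), linked(c,d)}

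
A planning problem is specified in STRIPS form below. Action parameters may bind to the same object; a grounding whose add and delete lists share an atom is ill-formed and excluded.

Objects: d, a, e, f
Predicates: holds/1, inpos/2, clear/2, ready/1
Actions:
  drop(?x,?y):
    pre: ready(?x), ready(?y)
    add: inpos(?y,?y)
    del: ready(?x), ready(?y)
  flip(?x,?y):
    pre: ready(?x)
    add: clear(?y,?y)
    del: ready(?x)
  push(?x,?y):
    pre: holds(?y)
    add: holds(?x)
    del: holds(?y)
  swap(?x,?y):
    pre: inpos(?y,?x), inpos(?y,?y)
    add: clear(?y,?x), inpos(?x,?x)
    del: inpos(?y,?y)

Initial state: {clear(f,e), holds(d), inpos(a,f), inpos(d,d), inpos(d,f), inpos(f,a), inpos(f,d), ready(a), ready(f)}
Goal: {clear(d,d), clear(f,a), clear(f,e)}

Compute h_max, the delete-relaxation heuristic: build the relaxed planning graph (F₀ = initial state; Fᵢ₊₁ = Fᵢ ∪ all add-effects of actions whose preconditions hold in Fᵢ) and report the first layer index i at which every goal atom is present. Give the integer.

F0 = init (9 atoms)
F1 = F0 ∪ {clear(a,a), clear(d,d), clear(d,f), clear(e,e), clear(f,f), holds(a), holds(e), holds(f), inpos(a,a), inpos(f,f)}  (19 atoms)
F2 = F1 ∪ {clear(a,f), clear(f,a), clear(f,d)}  (22 atoms)
goal ⊆ F2  ⇒  h_max = 2

2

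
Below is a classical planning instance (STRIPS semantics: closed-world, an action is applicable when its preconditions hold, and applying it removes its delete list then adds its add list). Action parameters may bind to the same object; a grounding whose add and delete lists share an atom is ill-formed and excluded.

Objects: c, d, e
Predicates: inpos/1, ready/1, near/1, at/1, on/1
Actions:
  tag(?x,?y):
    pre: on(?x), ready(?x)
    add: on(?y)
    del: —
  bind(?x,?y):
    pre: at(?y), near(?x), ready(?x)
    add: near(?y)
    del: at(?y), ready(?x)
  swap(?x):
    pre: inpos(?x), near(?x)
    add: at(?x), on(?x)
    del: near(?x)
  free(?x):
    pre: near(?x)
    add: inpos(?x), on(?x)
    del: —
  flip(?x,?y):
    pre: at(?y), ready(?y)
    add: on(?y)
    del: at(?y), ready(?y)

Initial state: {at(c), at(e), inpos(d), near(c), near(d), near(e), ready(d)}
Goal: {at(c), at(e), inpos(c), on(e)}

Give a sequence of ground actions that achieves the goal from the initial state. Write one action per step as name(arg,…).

free(c); free(e)

1. free(c)  →  {at(c), at(e), inpos(c), inpos(d), near(c), near(d), near(e), on(c), ready(d)}
2. free(e)  →  {at(c), at(e), inpos(c), inpos(d), inpos(e), near(c), near(d), near(e), on(c), on(e), ready(d)}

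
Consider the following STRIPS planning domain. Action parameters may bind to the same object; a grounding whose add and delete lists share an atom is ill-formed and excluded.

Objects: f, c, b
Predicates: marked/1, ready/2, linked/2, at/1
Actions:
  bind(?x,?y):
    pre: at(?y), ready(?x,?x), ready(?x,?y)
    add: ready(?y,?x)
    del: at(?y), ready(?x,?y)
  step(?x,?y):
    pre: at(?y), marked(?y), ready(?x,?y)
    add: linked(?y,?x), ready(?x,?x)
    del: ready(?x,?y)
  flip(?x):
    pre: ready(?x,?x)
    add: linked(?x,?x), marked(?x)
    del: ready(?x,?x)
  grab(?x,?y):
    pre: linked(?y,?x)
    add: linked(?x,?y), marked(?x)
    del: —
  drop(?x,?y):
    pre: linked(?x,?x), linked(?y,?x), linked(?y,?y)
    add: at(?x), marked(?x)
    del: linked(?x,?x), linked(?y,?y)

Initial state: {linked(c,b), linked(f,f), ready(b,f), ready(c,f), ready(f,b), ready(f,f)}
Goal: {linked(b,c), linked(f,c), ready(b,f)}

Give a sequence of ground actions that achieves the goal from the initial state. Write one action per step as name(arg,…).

1. grab(b,c)  →  {linked(b,c), linked(c,b), linked(f,f), marked(b), ready(b,f), ready(c,f), ready(f,b), ready(f,f)}
2. drop(f,f)  →  {at(f), linked(b,c), linked(c,b), marked(b), marked(f), ready(b,f), ready(c,f), ready(f,b), ready(f,f)}
3. step(c,f)  →  {at(f), linked(b,c), linked(c,b), linked(f,c), marked(b), marked(f), ready(b,f), ready(c,c), ready(f,b), ready(f,f)}

grab(b,c); drop(f,f); step(c,f)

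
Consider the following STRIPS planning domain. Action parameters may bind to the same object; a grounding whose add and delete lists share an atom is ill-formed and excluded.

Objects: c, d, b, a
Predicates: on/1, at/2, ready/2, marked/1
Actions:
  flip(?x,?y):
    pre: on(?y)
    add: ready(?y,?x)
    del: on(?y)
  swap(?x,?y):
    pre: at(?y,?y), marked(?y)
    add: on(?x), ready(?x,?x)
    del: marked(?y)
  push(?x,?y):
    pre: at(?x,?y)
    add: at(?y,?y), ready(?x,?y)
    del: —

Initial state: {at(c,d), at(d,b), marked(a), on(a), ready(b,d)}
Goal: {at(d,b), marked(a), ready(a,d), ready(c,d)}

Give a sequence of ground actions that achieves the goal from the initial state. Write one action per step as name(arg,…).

1. flip(d,a)  →  {at(c,d), at(d,b), marked(a), ready(a,d), ready(b,d)}
2. push(c,d)  →  {at(c,d), at(d,b), at(d,d), marked(a), ready(a,d), ready(b,d), ready(c,d)}

flip(d,a); push(c,d)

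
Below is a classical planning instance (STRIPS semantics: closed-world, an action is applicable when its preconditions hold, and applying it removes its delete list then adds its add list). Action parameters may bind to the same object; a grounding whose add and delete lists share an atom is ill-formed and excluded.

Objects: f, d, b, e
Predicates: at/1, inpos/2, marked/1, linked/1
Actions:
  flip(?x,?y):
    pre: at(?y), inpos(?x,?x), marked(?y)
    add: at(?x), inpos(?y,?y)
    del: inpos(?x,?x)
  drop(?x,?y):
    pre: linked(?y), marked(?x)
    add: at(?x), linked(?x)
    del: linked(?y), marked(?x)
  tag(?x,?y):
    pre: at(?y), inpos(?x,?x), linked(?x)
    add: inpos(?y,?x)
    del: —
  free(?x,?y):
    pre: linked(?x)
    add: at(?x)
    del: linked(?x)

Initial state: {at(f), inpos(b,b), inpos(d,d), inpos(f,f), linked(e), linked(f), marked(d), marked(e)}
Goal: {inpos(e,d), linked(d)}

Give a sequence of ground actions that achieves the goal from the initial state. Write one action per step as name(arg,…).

drop(d,f); free(e,f); tag(d,e)

1. drop(d,f)  →  {at(d), at(f), inpos(b,b), inpos(d,d), inpos(f,f), linked(d), linked(e), marked(e)}
2. free(e,f)  →  {at(d), at(e), at(f), inpos(b,b), inpos(d,d), inpos(f,f), linked(d), marked(e)}
3. tag(d,e)  →  {at(d), at(e), at(f), inpos(b,b), inpos(d,d), inpos(e,d), inpos(f,f), linked(d), marked(e)}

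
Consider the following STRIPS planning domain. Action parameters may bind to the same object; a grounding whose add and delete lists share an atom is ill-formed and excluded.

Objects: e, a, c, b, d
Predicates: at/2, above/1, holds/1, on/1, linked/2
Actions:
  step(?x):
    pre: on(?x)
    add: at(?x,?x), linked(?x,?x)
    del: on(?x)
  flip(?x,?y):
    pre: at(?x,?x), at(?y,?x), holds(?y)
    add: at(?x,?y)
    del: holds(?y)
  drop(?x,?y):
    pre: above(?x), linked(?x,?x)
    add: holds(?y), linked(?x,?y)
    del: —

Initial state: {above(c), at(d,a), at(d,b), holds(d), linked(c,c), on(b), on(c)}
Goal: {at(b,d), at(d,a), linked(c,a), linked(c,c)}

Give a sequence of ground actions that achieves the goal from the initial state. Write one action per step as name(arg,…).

step(b); flip(b,d); drop(c,a)

1. step(b)  →  {above(c), at(b,b), at(d,a), at(d,b), holds(d), linked(b,b), linked(c,c), on(c)}
2. flip(b,d)  →  {above(c), at(b,b), at(b,d), at(d,a), at(d,b), linked(b,b), linked(c,c), on(c)}
3. drop(c,a)  →  {above(c), at(b,b), at(b,d), at(d,a), at(d,b), holds(a), linked(b,b), linked(c,a), linked(c,c), on(c)}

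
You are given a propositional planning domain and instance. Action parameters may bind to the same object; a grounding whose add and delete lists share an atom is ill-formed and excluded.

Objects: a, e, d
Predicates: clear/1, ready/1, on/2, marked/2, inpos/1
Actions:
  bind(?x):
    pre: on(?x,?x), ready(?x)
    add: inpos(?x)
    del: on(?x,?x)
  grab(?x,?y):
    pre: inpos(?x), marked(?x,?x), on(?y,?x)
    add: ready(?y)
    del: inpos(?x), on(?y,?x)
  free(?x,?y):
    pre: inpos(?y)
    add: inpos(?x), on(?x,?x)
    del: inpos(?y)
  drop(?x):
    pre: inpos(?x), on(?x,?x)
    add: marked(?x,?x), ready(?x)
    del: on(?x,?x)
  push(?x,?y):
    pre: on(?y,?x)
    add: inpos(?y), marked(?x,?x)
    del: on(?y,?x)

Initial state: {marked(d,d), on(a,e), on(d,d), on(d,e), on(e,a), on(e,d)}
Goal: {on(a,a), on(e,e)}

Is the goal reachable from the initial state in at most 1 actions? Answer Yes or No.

1. push(a,e)  →  {inpos(e), marked(a,a), marked(d,d), on(a,e), on(d,d), on(d,e), on(e,d)}
2. free(a,e)  →  {inpos(a), marked(a,a), marked(d,d), on(a,a), on(a,e), on(d,d), on(d,e), on(e,d)}
3. free(e,a)  →  {inpos(e), marked(a,a), marked(d,d), on(a,a), on(a,e), on(d,d), on(d,e), on(e,d), on(e,e)}
optimal plan length = 3; 3 > 1

No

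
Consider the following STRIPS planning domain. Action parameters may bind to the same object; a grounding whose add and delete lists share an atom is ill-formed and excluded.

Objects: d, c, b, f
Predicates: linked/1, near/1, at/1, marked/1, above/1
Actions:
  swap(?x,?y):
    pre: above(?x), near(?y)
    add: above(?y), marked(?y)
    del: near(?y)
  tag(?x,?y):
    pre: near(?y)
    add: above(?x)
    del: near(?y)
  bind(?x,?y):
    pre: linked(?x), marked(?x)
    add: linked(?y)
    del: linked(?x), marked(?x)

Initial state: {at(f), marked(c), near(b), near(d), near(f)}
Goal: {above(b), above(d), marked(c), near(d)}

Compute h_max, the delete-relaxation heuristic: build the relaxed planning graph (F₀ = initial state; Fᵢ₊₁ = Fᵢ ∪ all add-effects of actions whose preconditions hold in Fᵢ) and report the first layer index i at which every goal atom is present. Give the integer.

1

F0 = init (5 atoms)
F1 = F0 ∪ {above(b), above(c), above(d), above(f)}  (9 atoms)
goal ⊆ F1  ⇒  h_max = 1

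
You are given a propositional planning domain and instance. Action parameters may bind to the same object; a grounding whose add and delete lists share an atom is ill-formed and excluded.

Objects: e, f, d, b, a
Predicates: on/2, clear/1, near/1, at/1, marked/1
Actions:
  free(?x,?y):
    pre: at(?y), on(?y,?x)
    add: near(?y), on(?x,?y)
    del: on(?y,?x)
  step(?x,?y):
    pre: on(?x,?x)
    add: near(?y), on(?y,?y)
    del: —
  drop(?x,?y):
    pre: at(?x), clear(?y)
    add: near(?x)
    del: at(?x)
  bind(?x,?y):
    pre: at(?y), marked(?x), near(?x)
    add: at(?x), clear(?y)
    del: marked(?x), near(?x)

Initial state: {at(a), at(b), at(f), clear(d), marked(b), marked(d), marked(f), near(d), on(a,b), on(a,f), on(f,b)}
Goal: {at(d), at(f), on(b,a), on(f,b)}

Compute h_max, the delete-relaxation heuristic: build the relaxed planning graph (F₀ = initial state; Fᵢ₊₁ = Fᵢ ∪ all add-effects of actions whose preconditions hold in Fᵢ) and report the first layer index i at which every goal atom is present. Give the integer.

1

F0 = init (11 atoms)
F1 = F0 ∪ {at(d), clear(a), clear(b), clear(f), near(a), near(b), near(f), on(b,a), on(b,f), on(f,a)}  (21 atoms)
goal ⊆ F1  ⇒  h_max = 1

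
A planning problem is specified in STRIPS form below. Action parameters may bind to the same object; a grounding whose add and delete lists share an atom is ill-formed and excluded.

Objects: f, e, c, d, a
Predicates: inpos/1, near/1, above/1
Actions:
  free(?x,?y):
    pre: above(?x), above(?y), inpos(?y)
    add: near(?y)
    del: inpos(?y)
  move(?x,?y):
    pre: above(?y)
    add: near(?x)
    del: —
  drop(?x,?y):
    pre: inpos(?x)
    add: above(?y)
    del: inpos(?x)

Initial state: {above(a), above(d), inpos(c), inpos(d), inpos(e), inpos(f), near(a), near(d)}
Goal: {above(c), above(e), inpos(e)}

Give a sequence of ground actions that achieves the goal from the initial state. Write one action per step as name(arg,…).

drop(f,e); drop(c,c)

1. drop(f,e)  →  {above(a), above(d), above(e), inpos(c), inpos(d), inpos(e), near(a), near(d)}
2. drop(c,c)  →  {above(a), above(c), above(d), above(e), inpos(d), inpos(e), near(a), near(d)}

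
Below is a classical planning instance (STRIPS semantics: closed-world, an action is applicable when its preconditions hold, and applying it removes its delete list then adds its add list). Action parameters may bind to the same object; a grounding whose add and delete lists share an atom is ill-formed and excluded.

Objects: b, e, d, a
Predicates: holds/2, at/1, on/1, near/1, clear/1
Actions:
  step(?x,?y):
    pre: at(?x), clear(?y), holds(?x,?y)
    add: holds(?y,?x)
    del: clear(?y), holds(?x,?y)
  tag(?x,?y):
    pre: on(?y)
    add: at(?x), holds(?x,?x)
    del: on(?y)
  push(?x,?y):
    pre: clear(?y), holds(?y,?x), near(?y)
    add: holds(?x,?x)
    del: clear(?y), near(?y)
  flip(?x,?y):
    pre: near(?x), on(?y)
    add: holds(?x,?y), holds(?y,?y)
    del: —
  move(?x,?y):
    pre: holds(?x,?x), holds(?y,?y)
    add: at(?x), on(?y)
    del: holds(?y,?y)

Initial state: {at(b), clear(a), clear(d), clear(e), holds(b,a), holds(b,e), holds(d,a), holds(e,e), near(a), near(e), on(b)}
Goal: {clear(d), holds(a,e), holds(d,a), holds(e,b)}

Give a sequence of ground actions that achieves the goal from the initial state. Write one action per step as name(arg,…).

1. step(b,e)  →  {at(b), clear(a), clear(d), holds(b,a), holds(d,a), holds(e,b), holds(e,e), near(a), near(e), on(b)}
2. move(e,e)  →  {at(b), at(e), clear(a), clear(d), holds(b,a), holds(d,a), holds(e,b), near(a), near(e), on(b), on(e)}
3. flip(a,e)  →  {at(b), at(e), clear(a), clear(d), holds(a,e), holds(b,a), holds(d,a), holds(e,b), holds(e,e), near(a), near(e), on(b), on(e)}

step(b,e); move(e,e); flip(a,e)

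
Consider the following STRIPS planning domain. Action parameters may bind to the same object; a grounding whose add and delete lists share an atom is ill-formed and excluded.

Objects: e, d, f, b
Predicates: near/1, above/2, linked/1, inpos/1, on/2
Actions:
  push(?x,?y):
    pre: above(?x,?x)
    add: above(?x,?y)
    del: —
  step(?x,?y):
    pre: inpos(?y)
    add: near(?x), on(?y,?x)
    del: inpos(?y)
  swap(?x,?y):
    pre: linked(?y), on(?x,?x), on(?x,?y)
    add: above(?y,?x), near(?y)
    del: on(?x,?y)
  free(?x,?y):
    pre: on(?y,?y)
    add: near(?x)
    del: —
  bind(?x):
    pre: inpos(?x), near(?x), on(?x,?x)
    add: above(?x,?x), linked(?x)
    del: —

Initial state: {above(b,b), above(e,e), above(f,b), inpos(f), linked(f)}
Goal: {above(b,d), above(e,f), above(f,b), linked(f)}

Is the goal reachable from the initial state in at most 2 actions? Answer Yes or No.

1. push(e,f)  →  {above(b,b), above(e,e), above(e,f), above(f,b), inpos(f), linked(f)}
2. push(b,d)  →  {above(b,b), above(b,d), above(e,e), above(e,f), above(f,b), inpos(f), linked(f)}
optimal plan length = 2; 2 ≤ 2

Yes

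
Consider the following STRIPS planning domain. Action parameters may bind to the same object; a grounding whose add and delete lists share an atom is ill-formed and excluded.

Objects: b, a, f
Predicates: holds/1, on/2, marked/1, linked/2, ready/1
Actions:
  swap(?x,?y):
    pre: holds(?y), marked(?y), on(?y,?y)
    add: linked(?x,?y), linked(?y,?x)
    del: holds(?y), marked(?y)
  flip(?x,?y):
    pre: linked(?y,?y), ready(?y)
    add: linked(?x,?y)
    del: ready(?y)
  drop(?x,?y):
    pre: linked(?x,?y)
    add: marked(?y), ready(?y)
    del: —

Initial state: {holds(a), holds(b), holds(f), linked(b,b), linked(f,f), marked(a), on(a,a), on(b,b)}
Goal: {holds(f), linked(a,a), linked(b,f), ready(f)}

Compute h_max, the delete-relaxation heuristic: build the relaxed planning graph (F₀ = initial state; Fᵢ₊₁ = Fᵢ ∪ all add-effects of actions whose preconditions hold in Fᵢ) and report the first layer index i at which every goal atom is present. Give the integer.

2

F0 = init (8 atoms)
F1 = F0 ∪ {linked(a,a), linked(a,b), linked(a,f), linked(b,a), linked(f,a), marked(b), marked(f), ready(b), ready(f)}  (17 atoms)
F2 = F1 ∪ {linked(b,f), linked(f,b), ready(a)}  (20 atoms)
goal ⊆ F2  ⇒  h_max = 2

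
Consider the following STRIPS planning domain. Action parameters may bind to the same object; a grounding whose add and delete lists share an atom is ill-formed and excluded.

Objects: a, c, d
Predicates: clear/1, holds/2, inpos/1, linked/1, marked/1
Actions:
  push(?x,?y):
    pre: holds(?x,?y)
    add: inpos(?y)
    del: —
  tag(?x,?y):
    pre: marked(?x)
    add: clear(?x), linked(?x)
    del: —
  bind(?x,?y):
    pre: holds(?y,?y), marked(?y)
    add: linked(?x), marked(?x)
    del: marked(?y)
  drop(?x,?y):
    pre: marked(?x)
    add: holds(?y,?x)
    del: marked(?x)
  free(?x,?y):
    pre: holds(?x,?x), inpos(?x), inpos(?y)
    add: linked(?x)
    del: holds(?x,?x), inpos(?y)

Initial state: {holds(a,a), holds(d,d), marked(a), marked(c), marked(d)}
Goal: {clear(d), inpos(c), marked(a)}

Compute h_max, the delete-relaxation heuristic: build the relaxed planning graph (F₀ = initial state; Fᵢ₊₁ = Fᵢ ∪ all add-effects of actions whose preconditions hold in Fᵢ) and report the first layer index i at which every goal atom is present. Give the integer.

F0 = init (5 atoms)
F1 = F0 ∪ {clear(a), clear(c), clear(d), holds(a,c), holds(a,d), holds(c,a), holds(c,c), holds(c,d), holds(d,a), holds(d,c), inpos(a), inpos(d), linked(a), linked(c), linked(d)}  (20 atoms)
F2 = F1 ∪ {inpos(c)}  (21 atoms)
goal ⊆ F2  ⇒  h_max = 2

2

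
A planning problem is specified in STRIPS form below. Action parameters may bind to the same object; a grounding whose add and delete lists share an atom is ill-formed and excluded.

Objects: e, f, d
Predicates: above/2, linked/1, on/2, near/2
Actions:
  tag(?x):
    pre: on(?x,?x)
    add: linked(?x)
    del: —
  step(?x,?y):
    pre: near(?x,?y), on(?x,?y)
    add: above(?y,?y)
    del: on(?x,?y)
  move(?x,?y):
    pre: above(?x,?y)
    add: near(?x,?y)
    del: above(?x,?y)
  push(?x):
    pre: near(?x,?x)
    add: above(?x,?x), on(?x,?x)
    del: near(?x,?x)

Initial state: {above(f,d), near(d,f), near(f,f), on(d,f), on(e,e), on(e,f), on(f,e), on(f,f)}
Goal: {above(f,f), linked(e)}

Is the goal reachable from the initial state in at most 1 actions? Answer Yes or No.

No

1. tag(e)  →  {above(f,d), linked(e), near(d,f), near(f,f), on(d,f), on(e,e), on(e,f), on(f,e), on(f,f)}
2. step(f,f)  →  {above(f,d), above(f,f), linked(e), near(d,f), near(f,f), on(d,f), on(e,e), on(e,f), on(f,e)}
optimal plan length = 2; 2 > 1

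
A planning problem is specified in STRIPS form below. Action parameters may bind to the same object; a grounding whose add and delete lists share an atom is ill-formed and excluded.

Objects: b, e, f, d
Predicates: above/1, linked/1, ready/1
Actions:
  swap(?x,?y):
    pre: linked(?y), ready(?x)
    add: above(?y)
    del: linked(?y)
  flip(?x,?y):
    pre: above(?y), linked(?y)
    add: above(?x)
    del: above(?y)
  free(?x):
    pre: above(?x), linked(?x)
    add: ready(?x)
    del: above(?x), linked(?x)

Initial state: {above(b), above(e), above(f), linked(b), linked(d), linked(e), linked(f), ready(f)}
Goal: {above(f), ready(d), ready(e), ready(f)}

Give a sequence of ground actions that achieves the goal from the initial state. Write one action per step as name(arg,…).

1. flip(d,b)  →  {above(d), above(e), above(f), linked(b), linked(d), linked(e), linked(f), ready(f)}
2. free(e)  →  {above(d), above(f), linked(b), linked(d), linked(f), ready(e), ready(f)}
3. free(d)  →  {above(f), linked(b), linked(f), ready(d), ready(e), ready(f)}

flip(d,b); free(e); free(d)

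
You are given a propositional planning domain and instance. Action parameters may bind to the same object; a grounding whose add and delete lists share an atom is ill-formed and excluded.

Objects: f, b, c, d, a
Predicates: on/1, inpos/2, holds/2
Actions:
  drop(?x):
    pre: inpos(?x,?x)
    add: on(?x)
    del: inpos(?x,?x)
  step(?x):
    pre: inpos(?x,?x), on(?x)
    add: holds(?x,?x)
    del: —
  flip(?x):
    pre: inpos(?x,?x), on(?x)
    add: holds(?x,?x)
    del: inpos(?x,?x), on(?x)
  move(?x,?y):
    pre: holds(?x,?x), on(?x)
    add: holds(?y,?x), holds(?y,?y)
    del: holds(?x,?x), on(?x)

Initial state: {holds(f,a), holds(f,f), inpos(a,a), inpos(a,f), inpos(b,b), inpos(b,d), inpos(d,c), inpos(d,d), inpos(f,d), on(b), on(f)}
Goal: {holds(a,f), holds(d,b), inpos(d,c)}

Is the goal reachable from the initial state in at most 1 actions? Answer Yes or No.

1. step(b)  →  {holds(b,b), holds(f,a), holds(f,f), inpos(a,a), inpos(a,f), inpos(b,b), inpos(b,d), inpos(d,c), inpos(d,d), inpos(f,d), on(b), on(f)}
2. move(f,a)  →  {holds(a,a), holds(a,f), holds(b,b), holds(f,a), inpos(a,a), inpos(a,f), inpos(b,b), inpos(b,d), inpos(d,c), inpos(d,d), inpos(f,d), on(b)}
3. move(b,d)  →  {holds(a,a), holds(a,f), holds(d,b), holds(d,d), holds(f,a), inpos(a,a), inpos(a,f), inpos(b,b), inpos(b,d), inpos(d,c), inpos(d,d), inpos(f,d)}
optimal plan length = 3; 3 > 1

No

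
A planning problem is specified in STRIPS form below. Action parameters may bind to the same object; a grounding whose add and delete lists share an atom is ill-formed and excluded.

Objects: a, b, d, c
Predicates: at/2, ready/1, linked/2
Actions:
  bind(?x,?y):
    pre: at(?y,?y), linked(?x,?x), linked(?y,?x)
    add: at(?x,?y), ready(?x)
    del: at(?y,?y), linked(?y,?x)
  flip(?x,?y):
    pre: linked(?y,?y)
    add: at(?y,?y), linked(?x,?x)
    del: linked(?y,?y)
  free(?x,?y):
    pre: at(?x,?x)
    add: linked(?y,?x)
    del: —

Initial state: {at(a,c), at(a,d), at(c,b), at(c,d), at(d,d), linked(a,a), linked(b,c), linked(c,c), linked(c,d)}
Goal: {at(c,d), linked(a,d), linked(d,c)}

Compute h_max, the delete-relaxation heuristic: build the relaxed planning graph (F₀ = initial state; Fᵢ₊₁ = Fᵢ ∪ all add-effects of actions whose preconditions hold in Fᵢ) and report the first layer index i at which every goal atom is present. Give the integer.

F0 = init (9 atoms)
F1 = F0 ∪ {at(a,a), at(c,c), linked(a,d), linked(b,b), linked(b,d), linked(d,d)}  (15 atoms)
F2 = F1 ∪ {at(b,b), at(d,a), at(d,c), linked(a,c), linked(b,a), linked(c,a), linked(d,a), linked(d,c), ready(d)}  (24 atoms)
goal ⊆ F2  ⇒  h_max = 2

2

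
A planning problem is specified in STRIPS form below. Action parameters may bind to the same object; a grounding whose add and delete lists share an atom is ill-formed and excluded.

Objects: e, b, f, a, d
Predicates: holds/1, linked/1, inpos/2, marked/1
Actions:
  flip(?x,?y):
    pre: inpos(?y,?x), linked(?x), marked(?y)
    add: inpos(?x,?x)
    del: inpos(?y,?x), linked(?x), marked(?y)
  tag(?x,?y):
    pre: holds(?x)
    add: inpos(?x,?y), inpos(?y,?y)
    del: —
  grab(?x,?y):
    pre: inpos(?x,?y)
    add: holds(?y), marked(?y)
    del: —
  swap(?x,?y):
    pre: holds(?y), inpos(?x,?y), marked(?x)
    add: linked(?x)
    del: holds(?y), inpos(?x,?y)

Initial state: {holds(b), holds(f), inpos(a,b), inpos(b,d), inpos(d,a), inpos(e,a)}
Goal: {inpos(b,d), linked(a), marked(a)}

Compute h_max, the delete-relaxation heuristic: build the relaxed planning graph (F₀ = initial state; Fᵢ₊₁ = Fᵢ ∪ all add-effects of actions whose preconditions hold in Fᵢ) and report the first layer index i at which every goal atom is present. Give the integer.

F0 = init (6 atoms)
F1 = F0 ∪ {holds(a), holds(d), inpos(a,a), inpos(b,a), inpos(b,b), inpos(b,e), inpos(b,f), inpos(d,d), inpos(e,e), inpos(f,a), inpos(f,b), inpos(f,d), inpos(f,e), inpos(f,f), marked(a), marked(b), marked(d)}  (23 atoms)
F2 = F1 ∪ {holds(e), inpos(a,d), inpos(a,e), inpos(a,f), inpos(d,b), inpos(d,e), inpos(d,f), linked(a), linked(b), linked(d), marked(e), marked(f)}  (35 atoms)
goal ⊆ F2  ⇒  h_max = 2

2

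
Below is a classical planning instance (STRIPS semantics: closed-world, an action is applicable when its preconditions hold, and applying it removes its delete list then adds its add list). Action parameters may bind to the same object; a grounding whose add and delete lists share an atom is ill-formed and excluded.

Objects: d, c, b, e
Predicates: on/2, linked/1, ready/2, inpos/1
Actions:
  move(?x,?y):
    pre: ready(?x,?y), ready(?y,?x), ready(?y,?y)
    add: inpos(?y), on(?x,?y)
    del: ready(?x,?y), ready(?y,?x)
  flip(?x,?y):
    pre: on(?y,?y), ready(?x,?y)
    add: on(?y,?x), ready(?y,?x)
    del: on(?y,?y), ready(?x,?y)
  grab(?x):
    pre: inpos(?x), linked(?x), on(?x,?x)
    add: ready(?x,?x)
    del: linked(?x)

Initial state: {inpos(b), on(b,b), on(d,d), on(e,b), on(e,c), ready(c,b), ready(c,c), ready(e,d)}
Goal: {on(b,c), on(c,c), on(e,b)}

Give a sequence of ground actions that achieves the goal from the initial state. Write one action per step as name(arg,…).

move(c,c); flip(c,b)

1. move(c,c)  →  {inpos(b), inpos(c), on(b,b), on(c,c), on(d,d), on(e,b), on(e,c), ready(c,b), ready(e,d)}
2. flip(c,b)  →  {inpos(b), inpos(c), on(b,c), on(c,c), on(d,d), on(e,b), on(e,c), ready(b,c), ready(e,d)}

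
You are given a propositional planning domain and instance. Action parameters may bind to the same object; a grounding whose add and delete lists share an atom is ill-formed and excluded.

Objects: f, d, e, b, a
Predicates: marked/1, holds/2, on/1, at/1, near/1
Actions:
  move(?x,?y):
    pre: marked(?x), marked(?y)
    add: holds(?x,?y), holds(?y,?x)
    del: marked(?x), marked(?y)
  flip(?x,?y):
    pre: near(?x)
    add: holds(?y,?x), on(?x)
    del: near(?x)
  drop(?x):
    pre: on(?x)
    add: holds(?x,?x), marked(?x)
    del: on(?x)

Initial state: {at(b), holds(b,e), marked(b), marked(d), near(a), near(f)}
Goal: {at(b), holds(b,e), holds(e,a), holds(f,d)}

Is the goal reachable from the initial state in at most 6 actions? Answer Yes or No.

1. flip(f,f)  →  {at(b), holds(b,e), holds(f,f), marked(b), marked(d), near(a), on(f)}
2. flip(a,e)  →  {at(b), holds(b,e), holds(e,a), holds(f,f), marked(b), marked(d), on(a), on(f)}
3. drop(f)  →  {at(b), holds(b,e), holds(e,a), holds(f,f), marked(b), marked(d), marked(f), on(a)}
4. move(f,d)  →  {at(b), holds(b,e), holds(d,f), holds(e,a), holds(f,d), holds(f,f), marked(b), on(a)}
optimal plan length = 4; 4 ≤ 6

Yes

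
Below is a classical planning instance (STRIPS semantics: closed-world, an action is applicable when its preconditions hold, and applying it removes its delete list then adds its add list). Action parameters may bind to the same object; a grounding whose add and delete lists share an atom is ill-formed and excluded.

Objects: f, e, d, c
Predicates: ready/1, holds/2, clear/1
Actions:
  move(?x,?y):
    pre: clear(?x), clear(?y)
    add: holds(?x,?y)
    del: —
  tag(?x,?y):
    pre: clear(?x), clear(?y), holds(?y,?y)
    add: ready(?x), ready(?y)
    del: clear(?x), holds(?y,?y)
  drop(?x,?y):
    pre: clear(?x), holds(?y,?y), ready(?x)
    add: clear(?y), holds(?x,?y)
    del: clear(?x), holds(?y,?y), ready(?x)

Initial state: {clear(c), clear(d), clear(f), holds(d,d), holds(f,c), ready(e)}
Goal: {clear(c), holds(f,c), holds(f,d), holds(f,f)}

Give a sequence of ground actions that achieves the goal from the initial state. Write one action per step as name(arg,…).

move(f,f); move(f,d)

1. move(f,f)  →  {clear(c), clear(d), clear(f), holds(d,d), holds(f,c), holds(f,f), ready(e)}
2. move(f,d)  →  {clear(c), clear(d), clear(f), holds(d,d), holds(f,c), holds(f,d), holds(f,f), ready(e)}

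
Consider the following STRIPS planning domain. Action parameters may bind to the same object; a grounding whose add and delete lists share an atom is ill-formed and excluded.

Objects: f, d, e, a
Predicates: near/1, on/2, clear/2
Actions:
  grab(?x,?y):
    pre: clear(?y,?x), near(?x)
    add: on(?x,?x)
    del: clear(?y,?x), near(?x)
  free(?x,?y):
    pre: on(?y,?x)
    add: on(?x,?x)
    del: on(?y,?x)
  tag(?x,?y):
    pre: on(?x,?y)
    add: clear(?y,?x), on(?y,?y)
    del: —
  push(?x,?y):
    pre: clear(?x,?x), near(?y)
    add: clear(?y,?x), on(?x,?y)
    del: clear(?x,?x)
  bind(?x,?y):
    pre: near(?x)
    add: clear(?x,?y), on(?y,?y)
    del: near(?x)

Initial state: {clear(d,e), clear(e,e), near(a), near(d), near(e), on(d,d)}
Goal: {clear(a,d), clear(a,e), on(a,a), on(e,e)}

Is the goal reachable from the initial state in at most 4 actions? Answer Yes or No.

Yes

1. grab(e,d)  →  {clear(e,e), near(a), near(d), on(d,d), on(e,e)}
2. push(e,a)  →  {clear(a,e), near(a), near(d), on(d,d), on(e,a), on(e,e)}
3. free(a,e)  →  {clear(a,e), near(a), near(d), on(a,a), on(d,d), on(e,e)}
4. bind(a,d)  →  {clear(a,d), clear(a,e), near(d), on(a,a), on(d,d), on(e,e)}
optimal plan length = 4; 4 ≤ 4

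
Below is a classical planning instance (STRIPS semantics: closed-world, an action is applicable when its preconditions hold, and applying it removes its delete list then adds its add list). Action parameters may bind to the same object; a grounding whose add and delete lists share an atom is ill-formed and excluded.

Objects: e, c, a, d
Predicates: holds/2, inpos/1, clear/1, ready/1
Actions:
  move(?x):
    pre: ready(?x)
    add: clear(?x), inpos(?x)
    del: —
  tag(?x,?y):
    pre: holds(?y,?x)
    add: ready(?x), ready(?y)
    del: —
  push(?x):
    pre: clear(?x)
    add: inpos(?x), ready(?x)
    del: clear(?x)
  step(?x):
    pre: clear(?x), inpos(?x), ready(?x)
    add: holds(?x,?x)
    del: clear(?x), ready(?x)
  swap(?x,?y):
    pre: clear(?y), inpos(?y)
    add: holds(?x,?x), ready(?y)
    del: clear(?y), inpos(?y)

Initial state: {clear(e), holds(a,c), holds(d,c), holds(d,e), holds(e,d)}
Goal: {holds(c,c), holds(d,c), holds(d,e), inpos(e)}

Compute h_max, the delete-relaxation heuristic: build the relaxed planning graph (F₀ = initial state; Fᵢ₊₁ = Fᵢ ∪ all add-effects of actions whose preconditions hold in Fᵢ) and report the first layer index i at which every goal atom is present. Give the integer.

F0 = init (5 atoms)
F1 = F0 ∪ {inpos(e), ready(a), ready(c), ready(d), ready(e)}  (10 atoms)
F2 = F1 ∪ {clear(a), clear(c), clear(d), holds(a,a), holds(c,c), holds(d,d), holds(e,e), inpos(a), inpos(c), inpos(d)}  (20 atoms)
goal ⊆ F2  ⇒  h_max = 2

2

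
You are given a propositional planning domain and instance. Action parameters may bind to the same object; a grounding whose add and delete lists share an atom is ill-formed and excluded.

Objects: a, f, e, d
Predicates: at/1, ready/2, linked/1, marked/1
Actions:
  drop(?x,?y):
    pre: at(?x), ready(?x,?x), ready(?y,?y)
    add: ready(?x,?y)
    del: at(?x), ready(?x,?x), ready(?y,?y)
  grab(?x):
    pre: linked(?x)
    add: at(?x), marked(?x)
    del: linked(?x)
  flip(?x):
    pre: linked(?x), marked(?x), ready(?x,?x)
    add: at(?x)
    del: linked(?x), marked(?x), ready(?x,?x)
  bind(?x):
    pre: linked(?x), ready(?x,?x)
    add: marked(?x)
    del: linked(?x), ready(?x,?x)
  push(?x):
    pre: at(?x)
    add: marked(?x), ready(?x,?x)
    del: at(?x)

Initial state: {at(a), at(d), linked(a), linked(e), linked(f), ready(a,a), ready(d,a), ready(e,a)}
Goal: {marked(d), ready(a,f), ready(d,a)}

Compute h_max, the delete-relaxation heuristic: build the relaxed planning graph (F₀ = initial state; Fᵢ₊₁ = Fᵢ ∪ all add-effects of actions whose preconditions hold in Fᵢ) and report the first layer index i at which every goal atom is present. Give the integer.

F0 = init (8 atoms)
F1 = F0 ∪ {at(e), at(f), marked(a), marked(d), marked(e), marked(f), ready(d,d)}  (15 atoms)
F2 = F1 ∪ {ready(a,d), ready(e,e), ready(f,f)}  (18 atoms)
F3 = F2 ∪ {ready(a,e), ready(a,f), ready(d,e), ready(d,f), ready(e,d), ready(e,f), ready(f,a), ready(f,d), ready(f,e)}  (27 atoms)
goal ⊆ F3  ⇒  h_max = 3

3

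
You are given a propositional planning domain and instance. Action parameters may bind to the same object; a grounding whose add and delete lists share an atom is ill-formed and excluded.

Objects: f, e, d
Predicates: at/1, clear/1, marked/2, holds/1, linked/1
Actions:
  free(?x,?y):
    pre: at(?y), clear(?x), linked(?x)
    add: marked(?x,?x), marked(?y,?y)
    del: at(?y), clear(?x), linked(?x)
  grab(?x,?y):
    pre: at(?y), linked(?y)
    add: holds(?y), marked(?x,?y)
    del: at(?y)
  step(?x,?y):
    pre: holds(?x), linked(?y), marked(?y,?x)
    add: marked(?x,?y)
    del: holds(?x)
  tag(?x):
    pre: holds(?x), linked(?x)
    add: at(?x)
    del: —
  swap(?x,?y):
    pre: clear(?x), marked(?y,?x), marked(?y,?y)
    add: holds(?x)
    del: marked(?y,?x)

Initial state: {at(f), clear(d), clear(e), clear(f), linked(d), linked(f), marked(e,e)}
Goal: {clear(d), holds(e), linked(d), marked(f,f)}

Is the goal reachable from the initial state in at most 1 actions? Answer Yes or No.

1. free(f,f)  →  {clear(d), clear(e), linked(d), marked(e,e), marked(f,f)}
2. swap(e,e)  →  {clear(d), clear(e), holds(e), linked(d), marked(f,f)}
optimal plan length = 2; 2 > 1

No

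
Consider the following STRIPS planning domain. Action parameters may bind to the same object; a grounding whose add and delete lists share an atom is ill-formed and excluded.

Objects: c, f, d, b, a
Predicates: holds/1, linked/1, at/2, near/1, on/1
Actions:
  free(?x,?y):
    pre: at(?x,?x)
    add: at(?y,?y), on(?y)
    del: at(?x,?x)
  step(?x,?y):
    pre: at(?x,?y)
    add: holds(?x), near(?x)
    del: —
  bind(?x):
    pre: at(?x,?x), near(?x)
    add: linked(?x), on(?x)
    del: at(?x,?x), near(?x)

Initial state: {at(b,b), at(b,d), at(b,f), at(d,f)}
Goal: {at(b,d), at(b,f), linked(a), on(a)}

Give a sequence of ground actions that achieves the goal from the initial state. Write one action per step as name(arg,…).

free(b,a); step(a,a); bind(a)

1. free(b,a)  →  {at(a,a), at(b,d), at(b,f), at(d,f), on(a)}
2. step(a,a)  →  {at(a,a), at(b,d), at(b,f), at(d,f), holds(a), near(a), on(a)}
3. bind(a)  →  {at(b,d), at(b,f), at(d,f), holds(a), linked(a), on(a)}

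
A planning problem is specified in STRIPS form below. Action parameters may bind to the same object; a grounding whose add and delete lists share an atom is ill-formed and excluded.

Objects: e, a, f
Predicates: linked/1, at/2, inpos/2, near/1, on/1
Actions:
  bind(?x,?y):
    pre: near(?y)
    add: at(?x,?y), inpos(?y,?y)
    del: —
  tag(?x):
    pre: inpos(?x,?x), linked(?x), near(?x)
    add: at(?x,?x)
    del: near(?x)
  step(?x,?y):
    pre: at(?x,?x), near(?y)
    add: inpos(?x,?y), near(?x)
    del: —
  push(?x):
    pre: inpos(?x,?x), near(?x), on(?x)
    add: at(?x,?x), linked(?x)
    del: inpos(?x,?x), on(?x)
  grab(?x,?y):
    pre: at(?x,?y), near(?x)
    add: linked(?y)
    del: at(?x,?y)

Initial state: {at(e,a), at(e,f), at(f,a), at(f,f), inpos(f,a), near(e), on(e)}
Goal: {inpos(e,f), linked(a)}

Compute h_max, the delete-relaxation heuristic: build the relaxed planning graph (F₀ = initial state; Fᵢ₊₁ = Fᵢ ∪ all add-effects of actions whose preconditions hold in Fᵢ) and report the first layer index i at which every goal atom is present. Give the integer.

F0 = init (7 atoms)
F1 = F0 ∪ {at(a,e), at(e,e), at(f,e), inpos(e,e), inpos(f,e), linked(a), linked(f), near(f)}  (15 atoms)
F2 = F1 ∪ {at(a,f), inpos(e,f), inpos(f,f), linked(e)}  (19 atoms)
goal ⊆ F2  ⇒  h_max = 2

2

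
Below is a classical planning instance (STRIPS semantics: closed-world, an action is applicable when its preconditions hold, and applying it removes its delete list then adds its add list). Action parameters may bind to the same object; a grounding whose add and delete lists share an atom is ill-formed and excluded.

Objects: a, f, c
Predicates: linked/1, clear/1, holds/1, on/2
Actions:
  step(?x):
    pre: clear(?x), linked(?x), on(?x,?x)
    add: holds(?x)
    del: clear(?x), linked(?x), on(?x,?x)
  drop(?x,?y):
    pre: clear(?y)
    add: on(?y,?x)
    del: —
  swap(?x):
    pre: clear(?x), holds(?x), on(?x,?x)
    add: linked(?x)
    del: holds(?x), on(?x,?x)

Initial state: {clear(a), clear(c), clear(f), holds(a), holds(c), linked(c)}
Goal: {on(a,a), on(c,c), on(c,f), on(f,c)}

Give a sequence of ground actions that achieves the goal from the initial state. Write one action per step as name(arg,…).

drop(a,a); drop(f,c); drop(c,f); drop(c,c)

1. drop(a,a)  →  {clear(a), clear(c), clear(f), holds(a), holds(c), linked(c), on(a,a)}
2. drop(f,c)  →  {clear(a), clear(c), clear(f), holds(a), holds(c), linked(c), on(a,a), on(c,f)}
3. drop(c,f)  →  {clear(a), clear(c), clear(f), holds(a), holds(c), linked(c), on(a,a), on(c,f), on(f,c)}
4. drop(c,c)  →  {clear(a), clear(c), clear(f), holds(a), holds(c), linked(c), on(a,a), on(c,c), on(c,f), on(f,c)}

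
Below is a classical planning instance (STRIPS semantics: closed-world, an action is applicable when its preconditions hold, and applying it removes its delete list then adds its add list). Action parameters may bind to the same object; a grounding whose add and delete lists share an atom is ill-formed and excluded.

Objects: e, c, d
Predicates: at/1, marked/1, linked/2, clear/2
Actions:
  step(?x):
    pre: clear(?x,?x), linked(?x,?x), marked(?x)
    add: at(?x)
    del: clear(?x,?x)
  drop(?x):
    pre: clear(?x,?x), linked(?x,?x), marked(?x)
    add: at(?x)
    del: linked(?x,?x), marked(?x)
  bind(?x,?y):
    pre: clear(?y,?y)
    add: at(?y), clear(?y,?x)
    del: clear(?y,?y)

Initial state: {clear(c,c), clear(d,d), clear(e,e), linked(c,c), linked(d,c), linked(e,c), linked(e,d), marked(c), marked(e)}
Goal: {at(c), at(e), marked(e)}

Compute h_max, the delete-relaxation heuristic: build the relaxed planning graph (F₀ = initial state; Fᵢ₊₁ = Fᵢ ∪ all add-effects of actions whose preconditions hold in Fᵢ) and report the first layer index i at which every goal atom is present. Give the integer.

1

F0 = init (9 atoms)
F1 = F0 ∪ {at(c), at(d), at(e), clear(c,d), clear(c,e), clear(d,c), clear(d,e), clear(e,c), clear(e,d)}  (18 atoms)
goal ⊆ F1  ⇒  h_max = 1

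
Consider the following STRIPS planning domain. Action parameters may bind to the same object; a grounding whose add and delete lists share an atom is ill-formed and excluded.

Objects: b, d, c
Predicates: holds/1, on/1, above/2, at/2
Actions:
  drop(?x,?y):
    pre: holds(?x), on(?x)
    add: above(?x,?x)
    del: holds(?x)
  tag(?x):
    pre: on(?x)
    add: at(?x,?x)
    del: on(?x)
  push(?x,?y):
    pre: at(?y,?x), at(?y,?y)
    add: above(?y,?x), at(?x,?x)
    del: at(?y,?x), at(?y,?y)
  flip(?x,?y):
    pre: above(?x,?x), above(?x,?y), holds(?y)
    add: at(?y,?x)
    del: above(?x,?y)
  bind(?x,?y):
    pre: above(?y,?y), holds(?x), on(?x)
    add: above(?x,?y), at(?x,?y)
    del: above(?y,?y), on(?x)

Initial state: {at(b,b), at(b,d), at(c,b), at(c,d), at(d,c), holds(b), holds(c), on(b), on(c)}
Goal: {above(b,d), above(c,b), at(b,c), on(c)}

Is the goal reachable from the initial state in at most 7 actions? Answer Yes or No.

Yes

1. drop(c,b)  →  {above(c,c), at(b,b), at(b,d), at(c,b), at(c,d), at(d,c), holds(b), on(b), on(c)}
2. push(d,b)  →  {above(b,d), above(c,c), at(c,b), at(c,d), at(d,c), at(d,d), holds(b), on(b), on(c)}
3. push(c,d)  →  {above(b,d), above(c,c), above(d,c), at(c,b), at(c,c), at(c,d), holds(b), on(b), on(c)}
4. push(b,c)  →  {above(b,d), above(c,b), above(c,c), above(d,c), at(b,b), at(c,d), holds(b), on(b), on(c)}
5. bind(b,c)  →  {above(b,c), above(b,d), above(c,b), above(d,c), at(b,b), at(b,c), at(c,d), holds(b), on(c)}
optimal plan length = 5; 5 ≤ 7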